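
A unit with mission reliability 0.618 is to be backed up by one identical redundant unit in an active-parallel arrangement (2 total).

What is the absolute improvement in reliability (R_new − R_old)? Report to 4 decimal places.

R_before = 0.618
R_after = 1 − (1 − 0.618)^2 = 0.8541
ΔR = 0.8541 − 0.618 = 0.2361

0.2361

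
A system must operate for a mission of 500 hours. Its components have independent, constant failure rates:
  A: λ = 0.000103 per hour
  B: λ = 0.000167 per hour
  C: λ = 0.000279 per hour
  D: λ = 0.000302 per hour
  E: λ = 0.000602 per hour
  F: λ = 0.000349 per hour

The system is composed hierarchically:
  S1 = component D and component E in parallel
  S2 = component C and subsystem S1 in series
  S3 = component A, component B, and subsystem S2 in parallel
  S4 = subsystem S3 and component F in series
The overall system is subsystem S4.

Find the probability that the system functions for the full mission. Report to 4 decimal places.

R(A) = exp(−0.000103 × 500) = 0.949804
R(B) = exp(−0.000167 × 500) = 0.919891
R(C) = exp(−0.000279 × 500) = 0.869793
R(D) = exp(−0.000302 × 500) = 0.859848
R(E) = exp(−0.000602 × 500) = 0.740078
R(F) = exp(−0.000349 × 500) = 0.839877
Parallel (D and E): 1 − (1 − 0.859848)(1 − 0.740078) = 0.963571
Series (C and [0.963571]): 0.869793 × 0.963571 = 0.838107
Parallel (A, B, and [0.838107]): 1 − (1 − 0.949804)(1 − 0.919891)(1 − 0.838107) = 0.999349
Series ([0.999349] and F): 0.999349 × 0.839877 = 0.8393

0.8393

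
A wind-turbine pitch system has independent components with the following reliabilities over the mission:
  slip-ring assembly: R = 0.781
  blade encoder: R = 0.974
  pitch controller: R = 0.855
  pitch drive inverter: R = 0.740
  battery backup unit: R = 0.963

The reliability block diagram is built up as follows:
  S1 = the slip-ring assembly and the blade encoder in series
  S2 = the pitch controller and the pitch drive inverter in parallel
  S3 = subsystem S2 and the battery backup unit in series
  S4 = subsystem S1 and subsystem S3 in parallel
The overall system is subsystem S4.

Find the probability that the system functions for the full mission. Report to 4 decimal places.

Series (slip-ring assembly and blade encoder): 0.781000 × 0.974000 = 0.760694
Parallel (pitch controller and pitch drive inverter): 1 − (1 − 0.855000)(1 − 0.740000) = 0.962300
Series ([0.962300] and battery backup unit): 0.962300 × 0.963000 = 0.926695
Parallel ([0.760694] and [0.926695]): 1 − (1 − 0.760694)(1 − 0.926695) = 0.9825

0.9825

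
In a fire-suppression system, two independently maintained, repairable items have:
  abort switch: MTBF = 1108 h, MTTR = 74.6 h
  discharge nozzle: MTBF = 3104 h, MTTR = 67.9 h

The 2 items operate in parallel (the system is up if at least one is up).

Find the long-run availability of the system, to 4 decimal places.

0.9986

A(abort switch) = MTBF/(MTBF+MTTR) = 1108/(1108+74.6) = 0.936919
A(discharge nozzle) = MTBF/(MTBF+MTTR) = 3104/(3104+67.9) = 0.978593
Parallel availability: 1 − (1 − 0.936919)(1 − 0.978593) = 0.9986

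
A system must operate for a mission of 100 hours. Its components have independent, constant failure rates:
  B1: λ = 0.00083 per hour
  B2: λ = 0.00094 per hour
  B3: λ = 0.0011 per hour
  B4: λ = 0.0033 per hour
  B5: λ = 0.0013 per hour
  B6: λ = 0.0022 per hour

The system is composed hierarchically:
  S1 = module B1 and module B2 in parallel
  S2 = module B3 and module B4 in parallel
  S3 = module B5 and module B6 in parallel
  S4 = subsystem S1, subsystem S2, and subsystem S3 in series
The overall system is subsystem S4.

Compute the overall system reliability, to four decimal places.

R(B1) = exp(−0.00083 × 100) = 0.920351
R(B2) = exp(−0.00094 × 100) = 0.910283
R(B3) = exp(−0.0011 × 100) = 0.895834
R(B4) = exp(−0.0033 × 100) = 0.718924
R(B5) = exp(−0.0013 × 100) = 0.878095
R(B6) = exp(−0.0022 × 100) = 0.802519
Parallel (B1 and B2): 1 − (1 − 0.920351)(1 − 0.910283) = 0.992854
Parallel (B3 and B4): 1 − (1 − 0.895834)(1 − 0.718924) = 0.970721
Parallel (B5 and B6): 1 − (1 − 0.878095)(1 − 0.802519) = 0.975926
Series ([0.992854], [0.970721], and [0.975926]): 0.992854 × 0.970721 × 0.975926 = 0.9406

0.9406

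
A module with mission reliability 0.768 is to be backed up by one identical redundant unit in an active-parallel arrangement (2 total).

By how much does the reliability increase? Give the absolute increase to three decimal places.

R_before = 0.768
R_after = 1 − (1 − 0.768)^2 = 0.946
ΔR = 0.946 − 0.768 = 0.178

0.178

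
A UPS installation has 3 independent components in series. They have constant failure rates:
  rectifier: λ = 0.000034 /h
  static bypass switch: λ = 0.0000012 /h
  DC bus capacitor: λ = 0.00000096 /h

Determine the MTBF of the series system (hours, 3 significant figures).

Series of exponential components: λ_sys = Σ λ_i
λ_sys = 0.000034 + 0.0000012 + 0.00000096 = 3.6160e-05 /h
MTBF = 1 / λ_sys = 27700 h

27700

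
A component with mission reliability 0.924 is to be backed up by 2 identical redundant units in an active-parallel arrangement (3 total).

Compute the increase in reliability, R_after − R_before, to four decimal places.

0.0756

R_before = 0.924
R_after = 1 − (1 − 0.924)^3 = 0.9996
ΔR = 0.9996 − 0.924 = 0.0756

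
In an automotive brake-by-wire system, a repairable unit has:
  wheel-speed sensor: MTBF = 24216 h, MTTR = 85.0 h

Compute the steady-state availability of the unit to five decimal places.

0.99650

A(wheel-speed sensor) = MTBF/(MTBF+MTTR) = 24216/(24216+85.0) = 0.99650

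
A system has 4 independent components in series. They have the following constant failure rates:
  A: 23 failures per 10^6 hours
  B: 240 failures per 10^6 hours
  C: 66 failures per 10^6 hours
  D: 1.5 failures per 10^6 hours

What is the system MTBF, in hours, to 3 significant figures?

3030

Series of exponential components: λ_sys = Σ λ_i
λ_sys = 0.000023 + 0.00024 + 0.000066 + 0.0000015 = 3.3050e-04 /h
MTBF = 1 / λ_sys = 3030 h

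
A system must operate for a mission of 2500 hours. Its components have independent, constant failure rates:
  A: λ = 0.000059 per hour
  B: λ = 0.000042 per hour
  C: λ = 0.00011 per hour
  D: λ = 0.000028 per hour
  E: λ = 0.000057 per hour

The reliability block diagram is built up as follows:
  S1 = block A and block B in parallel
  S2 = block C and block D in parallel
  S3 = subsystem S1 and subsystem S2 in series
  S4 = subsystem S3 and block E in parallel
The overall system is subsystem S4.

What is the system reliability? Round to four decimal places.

R(A) = exp(−0.000059 × 2500) = 0.862862
R(B) = exp(−0.000042 × 2500) = 0.900325
R(C) = exp(−0.00011 × 2500) = 0.759572
R(D) = exp(−0.000028 × 2500) = 0.932394
R(E) = exp(−0.000057 × 2500) = 0.867188
Parallel (A and B): 1 − (1 − 0.862862)(1 − 0.900325) = 0.986331
Parallel (C and D): 1 − (1 − 0.759572)(1 − 0.932394) = 0.983746
Series ([0.986331] and [0.983746]): 0.986331 × 0.983746 = 0.970299
Parallel ([0.970299] and E): 1 − (1 − 0.970299)(1 − 0.867188) = 0.9961

0.9961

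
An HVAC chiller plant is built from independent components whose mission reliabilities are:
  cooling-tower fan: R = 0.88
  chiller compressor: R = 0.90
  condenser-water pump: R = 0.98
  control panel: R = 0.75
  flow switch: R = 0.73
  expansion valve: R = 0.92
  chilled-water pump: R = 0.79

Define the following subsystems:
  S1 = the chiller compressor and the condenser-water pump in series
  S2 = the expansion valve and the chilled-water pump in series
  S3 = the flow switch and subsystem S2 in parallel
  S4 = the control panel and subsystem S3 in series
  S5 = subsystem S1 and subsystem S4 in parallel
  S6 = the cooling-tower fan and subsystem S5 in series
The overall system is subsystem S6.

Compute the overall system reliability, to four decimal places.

0.8483

Series (chiller compressor and condenser-water pump): 0.900000 × 0.980000 = 0.882000
Series (expansion valve and chilled-water pump): 0.920000 × 0.790000 = 0.726800
Parallel (flow switch and [0.726800]): 1 − (1 − 0.730000)(1 − 0.726800) = 0.926236
Series (control panel and [0.926236]): 0.750000 × 0.926236 = 0.694677
Parallel ([0.882000] and [0.694677]): 1 − (1 − 0.882000)(1 − 0.694677) = 0.963972
Series (cooling-tower fan and [0.963972]): 0.880000 × 0.963972 = 0.8483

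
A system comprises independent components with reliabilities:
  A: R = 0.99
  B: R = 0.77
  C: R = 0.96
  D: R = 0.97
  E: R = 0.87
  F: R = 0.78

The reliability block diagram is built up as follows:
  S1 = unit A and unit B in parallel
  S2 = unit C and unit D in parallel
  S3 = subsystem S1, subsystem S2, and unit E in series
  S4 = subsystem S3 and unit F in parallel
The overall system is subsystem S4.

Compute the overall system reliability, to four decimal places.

0.9707

Parallel (A and B): 1 − (1 − 0.990000)(1 − 0.770000) = 0.997700
Parallel (C and D): 1 − (1 − 0.960000)(1 − 0.970000) = 0.998800
Series ([0.997700], [0.998800], and E): 0.997700 × 0.998800 × 0.870000 = 0.866957
Parallel ([0.866957] and F): 1 − (1 − 0.866957)(1 − 0.780000) = 0.9707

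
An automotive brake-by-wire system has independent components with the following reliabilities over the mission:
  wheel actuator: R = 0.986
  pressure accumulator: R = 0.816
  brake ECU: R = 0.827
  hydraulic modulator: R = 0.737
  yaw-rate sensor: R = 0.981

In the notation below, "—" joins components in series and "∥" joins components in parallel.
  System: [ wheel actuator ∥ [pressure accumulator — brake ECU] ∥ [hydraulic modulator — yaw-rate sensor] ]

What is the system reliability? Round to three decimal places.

0.999

Series (pressure accumulator and brake ECU): 0.81600 × 0.82700 = 0.67483
Series (hydraulic modulator and yaw-rate sensor): 0.73700 × 0.98100 = 0.72300
Parallel (wheel actuator, [0.67483], and [0.72300]): 1 − (1 − 0.98600)(1 − 0.67483)(1 − 0.72300) = 0.999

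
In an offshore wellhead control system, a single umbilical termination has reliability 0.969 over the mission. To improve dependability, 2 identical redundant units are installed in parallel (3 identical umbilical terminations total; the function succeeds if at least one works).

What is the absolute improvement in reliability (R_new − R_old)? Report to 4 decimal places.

0.0310

R_before = 0.969
R_after = 1 − (1 − 0.969)^3 = 1.0000
ΔR = 1.0000 − 0.969 = 0.0310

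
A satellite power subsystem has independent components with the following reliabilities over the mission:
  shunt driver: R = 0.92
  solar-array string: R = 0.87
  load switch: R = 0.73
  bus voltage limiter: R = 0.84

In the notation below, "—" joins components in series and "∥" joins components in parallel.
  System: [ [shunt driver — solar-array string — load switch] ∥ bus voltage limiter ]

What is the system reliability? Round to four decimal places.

Series (shunt driver, solar-array string, and load switch): 0.920000 × 0.870000 × 0.730000 = 0.584292
Parallel ([0.584292] and bus voltage limiter): 1 − (1 − 0.584292)(1 − 0.840000) = 0.9335

0.9335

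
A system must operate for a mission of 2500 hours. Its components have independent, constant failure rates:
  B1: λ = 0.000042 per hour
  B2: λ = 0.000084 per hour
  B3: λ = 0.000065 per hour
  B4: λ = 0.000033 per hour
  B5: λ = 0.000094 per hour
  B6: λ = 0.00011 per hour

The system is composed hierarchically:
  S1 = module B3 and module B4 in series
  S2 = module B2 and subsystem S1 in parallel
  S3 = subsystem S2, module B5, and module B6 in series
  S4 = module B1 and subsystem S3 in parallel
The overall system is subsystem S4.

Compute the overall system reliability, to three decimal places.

R(B1) = exp(−0.000042 × 2500) = 0.90032
R(B2) = exp(−0.000084 × 2500) = 0.81058
R(B3) = exp(−0.000065 × 2500) = 0.85002
R(B4) = exp(−0.000033 × 2500) = 0.92081
R(B5) = exp(−0.000094 × 2500) = 0.79057
R(B6) = exp(−0.00011 × 2500) = 0.75957
Series (B3 and B4): 0.85002 × 0.92081 = 0.78271
Parallel (B2 and [0.78271]): 1 − (1 − 0.81058)(1 − 0.78271) = 0.95884
Series ([0.95884], B5, and B6): 0.95884 × 0.79057 × 0.75957 = 0.57578
Parallel (B1 and [0.57578]): 1 − (1 − 0.90032)(1 − 0.57578) = 0.958

0.958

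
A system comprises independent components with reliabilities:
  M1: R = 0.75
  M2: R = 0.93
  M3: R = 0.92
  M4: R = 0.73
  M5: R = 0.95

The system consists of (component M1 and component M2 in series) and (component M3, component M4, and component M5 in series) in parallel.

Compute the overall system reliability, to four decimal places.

Series (M1 and M2): 0.750000 × 0.930000 = 0.697500
Series (M3, M4, and M5): 0.920000 × 0.730000 × 0.950000 = 0.638020
Parallel ([0.697500] and [0.638020]): 1 − (1 − 0.697500)(1 − 0.638020) = 0.8905

0.8905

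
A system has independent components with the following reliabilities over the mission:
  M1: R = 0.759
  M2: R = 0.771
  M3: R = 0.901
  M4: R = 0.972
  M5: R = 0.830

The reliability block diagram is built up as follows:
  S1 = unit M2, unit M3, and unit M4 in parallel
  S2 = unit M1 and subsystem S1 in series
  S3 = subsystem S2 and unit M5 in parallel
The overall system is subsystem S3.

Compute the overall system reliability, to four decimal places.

Parallel (M2, M3, and M4): 1 − (1 − 0.771000)(1 − 0.901000)(1 − 0.972000) = 0.999365
Series (M1 and [0.999365]): 0.759000 × 0.999365 = 0.758518
Parallel ([0.758518] and M5): 1 − (1 − 0.758518)(1 − 0.830000) = 0.9589

0.9589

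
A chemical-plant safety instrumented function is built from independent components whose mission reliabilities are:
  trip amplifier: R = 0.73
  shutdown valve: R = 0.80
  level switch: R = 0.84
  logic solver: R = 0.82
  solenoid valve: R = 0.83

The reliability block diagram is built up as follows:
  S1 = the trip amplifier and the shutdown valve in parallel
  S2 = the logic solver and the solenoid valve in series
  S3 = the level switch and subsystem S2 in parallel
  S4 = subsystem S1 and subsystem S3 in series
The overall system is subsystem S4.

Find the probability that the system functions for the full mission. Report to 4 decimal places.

0.8977

Parallel (trip amplifier and shutdown valve): 1 − (1 − 0.730000)(1 − 0.800000) = 0.946000
Series (logic solver and solenoid valve): 0.820000 × 0.830000 = 0.680600
Parallel (level switch and [0.680600]): 1 − (1 − 0.840000)(1 − 0.680600) = 0.948896
Series ([0.946000] and [0.948896]): 0.946000 × 0.948896 = 0.8977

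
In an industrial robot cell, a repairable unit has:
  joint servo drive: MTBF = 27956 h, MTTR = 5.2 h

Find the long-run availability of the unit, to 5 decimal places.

A(joint servo drive) = MTBF/(MTBF+MTTR) = 27956/(27956+5.2) = 0.99981

0.99981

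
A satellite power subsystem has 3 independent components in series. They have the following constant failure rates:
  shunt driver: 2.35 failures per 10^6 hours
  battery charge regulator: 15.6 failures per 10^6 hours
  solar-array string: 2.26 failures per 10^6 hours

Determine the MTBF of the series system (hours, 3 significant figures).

Series of exponential components: λ_sys = Σ λ_i
λ_sys = 0.00000235 + 0.0000156 + 0.00000226 = 2.0210e-05 /h
MTBF = 1 / λ_sys = 49500 h

49500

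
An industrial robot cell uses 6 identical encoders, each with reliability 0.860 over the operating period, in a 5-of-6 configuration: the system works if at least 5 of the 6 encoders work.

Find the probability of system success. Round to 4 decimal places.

R = Σ_{i=5}^{6} C(6,i) p^i (1−p)^{6−i} with p = 0.860
C(6,5)·0.860^5·0.140^1 = 0.395159
C(6,6)·0.860^6·0.140^0 = 0.404567
Sum = 0.7997

0.7997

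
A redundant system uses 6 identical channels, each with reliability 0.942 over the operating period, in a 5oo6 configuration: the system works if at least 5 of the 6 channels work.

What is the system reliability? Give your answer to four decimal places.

0.9569

R = Σ_{i=5}^{6} C(6,i) p^i (1−p)^{6−i} with p = 0.942
C(6,5)·0.942^5·0.058^1 = 0.258127
C(6,6)·0.942^6·0.058^0 = 0.698724
Sum = 0.9569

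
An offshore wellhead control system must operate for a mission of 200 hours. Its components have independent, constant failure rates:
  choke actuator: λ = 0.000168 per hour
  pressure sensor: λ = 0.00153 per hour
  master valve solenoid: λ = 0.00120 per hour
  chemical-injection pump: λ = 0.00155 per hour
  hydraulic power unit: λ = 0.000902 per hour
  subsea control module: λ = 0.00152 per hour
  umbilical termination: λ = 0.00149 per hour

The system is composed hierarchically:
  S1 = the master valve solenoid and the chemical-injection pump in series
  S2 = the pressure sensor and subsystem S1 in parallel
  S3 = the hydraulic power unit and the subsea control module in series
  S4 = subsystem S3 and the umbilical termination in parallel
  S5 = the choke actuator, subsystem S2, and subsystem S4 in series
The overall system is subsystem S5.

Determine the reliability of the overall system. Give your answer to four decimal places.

R(choke actuator) = exp(−0.000168 × 200) = 0.966958
R(pressure sensor) = exp(−0.00153 × 200) = 0.736387
R(master valve solenoid) = exp(−0.00120 × 200) = 0.786628
R(chemical-injection pump) = exp(−0.00155 × 200) = 0.733447
R(hydraulic power unit) = exp(−0.000902 × 200) = 0.834936
R(subsea control module) = exp(−0.00152 × 200) = 0.737861
R(umbilical termination) = exp(−0.00149 × 200) = 0.742301
Series (master valve solenoid and chemical-injection pump): 0.786628 × 0.733447 = 0.576950
Parallel (pressure sensor and [0.576950]): 1 − (1 − 0.736387)(1 − 0.576950) = 0.888479
Series (hydraulic power unit and subsea control module): 0.834936 × 0.737861 = 0.616067
Parallel ([0.616067] and umbilical termination): 1 − (1 − 0.616067)(1 − 0.742301) = 0.901061
Series (choke actuator, [0.888479], and [0.901061]): 0.966958 × 0.888479 × 0.901061 = 0.7741

0.7741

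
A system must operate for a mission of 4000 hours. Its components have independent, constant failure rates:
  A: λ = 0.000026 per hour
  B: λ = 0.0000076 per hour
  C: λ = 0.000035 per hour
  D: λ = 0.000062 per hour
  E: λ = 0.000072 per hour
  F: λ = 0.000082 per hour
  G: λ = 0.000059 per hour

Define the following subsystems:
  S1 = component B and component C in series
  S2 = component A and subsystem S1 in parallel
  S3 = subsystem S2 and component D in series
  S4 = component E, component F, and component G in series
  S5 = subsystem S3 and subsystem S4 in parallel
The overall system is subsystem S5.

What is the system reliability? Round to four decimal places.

R(A) = exp(−0.000026 × 4000) = 0.901225
R(B) = exp(−0.0000076 × 4000) = 0.970057
R(C) = exp(−0.000035 × 4000) = 0.869358
R(D) = exp(−0.000062 × 4000) = 0.780360
R(E) = exp(−0.000072 × 4000) = 0.749762
R(F) = exp(−0.000082 × 4000) = 0.720363
R(G) = exp(−0.000059 × 4000) = 0.789781
Series (B and C): 0.970057 × 0.869358 = 0.843327
Parallel (A and [0.843327]): 1 − (1 − 0.901225)(1 − 0.843327) = 0.984525
Series ([0.984525] and D): 0.984525 × 0.780360 = 0.768284
Series (E, F, and G): 0.749762 × 0.720363 × 0.789781 = 0.426561
Parallel ([0.768284] and [0.426561]): 1 − (1 − 0.768284)(1 − 0.426561) = 0.8671

0.8671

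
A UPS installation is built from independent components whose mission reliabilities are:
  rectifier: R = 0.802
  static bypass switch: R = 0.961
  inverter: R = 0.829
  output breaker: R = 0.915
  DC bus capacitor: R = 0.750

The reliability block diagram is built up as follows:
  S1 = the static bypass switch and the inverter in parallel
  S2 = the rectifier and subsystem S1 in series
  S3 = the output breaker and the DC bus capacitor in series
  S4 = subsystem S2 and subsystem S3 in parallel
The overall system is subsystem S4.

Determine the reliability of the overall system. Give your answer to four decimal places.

Parallel (static bypass switch and inverter): 1 − (1 − 0.961000)(1 − 0.829000) = 0.993331
Series (rectifier and [0.993331]): 0.802000 × 0.993331 = 0.796651
Series (output breaker and DC bus capacitor): 0.915000 × 0.750000 = 0.686250
Parallel ([0.796651] and [0.686250]): 1 − (1 − 0.796651)(1 − 0.686250) = 0.9362

0.9362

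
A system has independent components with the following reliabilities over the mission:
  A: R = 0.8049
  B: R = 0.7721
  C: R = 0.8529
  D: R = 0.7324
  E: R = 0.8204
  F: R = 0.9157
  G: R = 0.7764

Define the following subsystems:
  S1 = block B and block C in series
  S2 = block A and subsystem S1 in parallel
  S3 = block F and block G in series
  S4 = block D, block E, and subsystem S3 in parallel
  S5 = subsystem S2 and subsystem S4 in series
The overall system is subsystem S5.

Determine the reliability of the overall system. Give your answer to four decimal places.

0.9204

Series (B and C): 0.772100 × 0.852900 = 0.658524
Parallel (A and [0.658524]): 1 − (1 − 0.804900)(1 − 0.658524) = 0.933378
Series (F and G): 0.915700 × 0.776400 = 0.710949
Parallel (D, E, and [0.710949]): 1 − (1 − 0.732400)(1 − 0.820400)(1 − 0.710949) = 0.986108
Series ([0.933378] and [0.986108]): 0.933378 × 0.986108 = 0.9204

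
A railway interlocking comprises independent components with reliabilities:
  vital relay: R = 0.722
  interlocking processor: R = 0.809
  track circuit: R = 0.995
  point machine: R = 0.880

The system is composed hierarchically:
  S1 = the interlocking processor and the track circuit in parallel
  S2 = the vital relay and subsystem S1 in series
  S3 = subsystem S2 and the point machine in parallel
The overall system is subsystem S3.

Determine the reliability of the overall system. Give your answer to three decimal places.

Parallel (interlocking processor and track circuit): 1 − (1 − 0.80900)(1 − 0.99500) = 0.99905
Series (vital relay and [0.99905]): 0.72200 × 0.99905 = 0.72131
Parallel ([0.72131] and point machine): 1 − (1 − 0.72131)(1 − 0.88000) = 0.967

0.967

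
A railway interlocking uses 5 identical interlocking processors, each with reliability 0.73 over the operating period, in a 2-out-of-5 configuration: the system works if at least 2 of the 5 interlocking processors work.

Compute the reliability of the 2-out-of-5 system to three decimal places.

0.979

R = Σ_{i=2}^{5} C(5,i) p^i (1−p)^{5−i} with p = 0.73
C(5,2)·0.73^2·0.27^3 = 0.10489
C(5,3)·0.73^3·0.27^2 = 0.28359
C(5,4)·0.73^4·0.27^1 = 0.38338
C(5,5)·0.73^5·0.27^0 = 0.20731
Sum = 0.979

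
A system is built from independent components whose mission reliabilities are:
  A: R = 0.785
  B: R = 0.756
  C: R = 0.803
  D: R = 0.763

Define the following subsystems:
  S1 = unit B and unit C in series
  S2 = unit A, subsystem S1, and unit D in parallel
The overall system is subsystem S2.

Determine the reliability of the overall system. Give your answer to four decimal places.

0.9800

Series (B and C): 0.756000 × 0.803000 = 0.607068
Parallel (A, [0.607068], and D): 1 − (1 − 0.785000)(1 − 0.607068)(1 − 0.763000) = 0.9800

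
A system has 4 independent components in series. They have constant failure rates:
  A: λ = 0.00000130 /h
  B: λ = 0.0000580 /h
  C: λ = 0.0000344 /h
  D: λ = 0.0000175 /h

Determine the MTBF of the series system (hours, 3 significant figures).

8990

Series of exponential components: λ_sys = Σ λ_i
λ_sys = 0.00000130 + 0.0000580 + 0.0000344 + 0.0000175 = 1.1120e-04 /h
MTBF = 1 / λ_sys = 8990 h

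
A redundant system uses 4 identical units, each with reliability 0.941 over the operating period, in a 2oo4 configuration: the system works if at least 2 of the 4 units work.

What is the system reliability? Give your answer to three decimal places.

0.999

R = Σ_{i=2}^{4} C(4,i) p^i (1−p)^{4−i} with p = 0.941
C(4,2)·0.941^2·0.059^2 = 0.01849
C(4,3)·0.941^3·0.059^1 = 0.19664
C(4,4)·0.941^4·0.059^0 = 0.78408
Sum = 0.999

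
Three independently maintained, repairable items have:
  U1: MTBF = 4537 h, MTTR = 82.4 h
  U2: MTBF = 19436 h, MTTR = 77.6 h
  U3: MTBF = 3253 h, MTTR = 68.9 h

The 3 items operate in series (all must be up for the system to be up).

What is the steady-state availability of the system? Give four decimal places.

0.9580

A(U1) = MTBF/(MTBF+MTTR) = 4537/(4537+82.4) = 0.982162
A(U2) = MTBF/(MTBF+MTTR) = 19436/(19436+77.6) = 0.996023
A(U3) = MTBF/(MTBF+MTTR) = 3253/(3253+68.9) = 0.979259
Series availability: 0.982162 × 0.996023 × 0.979259 = 0.9580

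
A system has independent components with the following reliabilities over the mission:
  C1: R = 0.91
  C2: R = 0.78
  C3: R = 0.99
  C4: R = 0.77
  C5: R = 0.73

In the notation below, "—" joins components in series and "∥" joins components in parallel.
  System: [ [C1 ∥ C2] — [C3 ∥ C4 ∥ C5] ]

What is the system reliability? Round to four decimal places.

0.9796

Parallel (C1 and C2): 1 − (1 − 0.910000)(1 − 0.780000) = 0.980200
Parallel (C3, C4, and C5): 1 − (1 − 0.990000)(1 − 0.770000)(1 − 0.730000) = 0.999379
Series ([0.980200] and [0.999379]): 0.980200 × 0.999379 = 0.9796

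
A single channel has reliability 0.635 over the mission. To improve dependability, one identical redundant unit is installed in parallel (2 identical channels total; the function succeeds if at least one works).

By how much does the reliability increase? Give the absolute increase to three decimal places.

0.232

R_before = 0.635
R_after = 1 − (1 − 0.635)^2 = 0.867
ΔR = 0.867 − 0.635 = 0.232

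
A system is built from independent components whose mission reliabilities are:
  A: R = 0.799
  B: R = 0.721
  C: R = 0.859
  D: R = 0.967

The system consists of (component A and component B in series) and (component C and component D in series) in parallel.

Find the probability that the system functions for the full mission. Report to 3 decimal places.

Series (A and B): 0.79900 × 0.72100 = 0.57608
Series (C and D): 0.85900 × 0.96700 = 0.83065
Parallel ([0.57608] and [0.83065]): 1 − (1 − 0.57608)(1 − 0.83065) = 0.928

0.928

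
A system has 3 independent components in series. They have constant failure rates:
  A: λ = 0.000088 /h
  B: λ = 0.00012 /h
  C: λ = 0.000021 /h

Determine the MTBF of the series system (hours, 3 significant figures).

Series of exponential components: λ_sys = Σ λ_i
λ_sys = 0.000088 + 0.00012 + 0.000021 = 2.2900e-04 /h
MTBF = 1 / λ_sys = 4370 h

4370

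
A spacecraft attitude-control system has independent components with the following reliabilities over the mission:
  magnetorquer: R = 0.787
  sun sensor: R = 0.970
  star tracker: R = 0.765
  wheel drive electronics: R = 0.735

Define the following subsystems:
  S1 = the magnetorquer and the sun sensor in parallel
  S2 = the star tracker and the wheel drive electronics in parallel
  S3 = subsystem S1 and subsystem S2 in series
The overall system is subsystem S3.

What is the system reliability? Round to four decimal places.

0.9317

Parallel (magnetorquer and sun sensor): 1 − (1 − 0.787000)(1 − 0.970000) = 0.993610
Parallel (star tracker and wheel drive electronics): 1 − (1 − 0.765000)(1 − 0.735000) = 0.937725
Series ([0.993610] and [0.937725]): 0.993610 × 0.937725 = 0.9317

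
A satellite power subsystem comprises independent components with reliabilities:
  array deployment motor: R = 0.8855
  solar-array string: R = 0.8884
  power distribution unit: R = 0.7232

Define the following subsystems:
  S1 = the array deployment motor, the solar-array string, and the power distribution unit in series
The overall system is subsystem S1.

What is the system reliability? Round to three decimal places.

Series (array deployment motor, solar-array string, and power distribution unit): 0.88550 × 0.88840 × 0.72320 = 0.569

0.569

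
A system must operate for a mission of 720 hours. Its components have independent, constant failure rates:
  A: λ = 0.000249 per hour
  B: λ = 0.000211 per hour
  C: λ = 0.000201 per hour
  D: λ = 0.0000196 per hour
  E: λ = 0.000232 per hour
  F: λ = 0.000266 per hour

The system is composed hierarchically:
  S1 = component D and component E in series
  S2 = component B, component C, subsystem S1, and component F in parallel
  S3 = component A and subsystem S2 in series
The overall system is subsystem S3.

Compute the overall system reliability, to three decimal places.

0.835

R(A) = exp(−0.000249 × 720) = 0.83587
R(B) = exp(−0.000211 × 720) = 0.85906
R(C) = exp(−0.000201 × 720) = 0.86526
R(D) = exp(−0.0000196 × 720) = 0.98599
R(E) = exp(−0.000232 × 720) = 0.84617
R(F) = exp(−0.000266 × 720) = 0.82570
Series (D and E): 0.98599 × 0.84617 = 0.83432
Parallel (B, C, [0.83432], and F): 1 − (1 − 0.85906)(1 − 0.86526)(1 − 0.83432)(1 − 0.82570) = 0.99945
Series (A and [0.99945]): 0.83587 × 0.99945 = 0.835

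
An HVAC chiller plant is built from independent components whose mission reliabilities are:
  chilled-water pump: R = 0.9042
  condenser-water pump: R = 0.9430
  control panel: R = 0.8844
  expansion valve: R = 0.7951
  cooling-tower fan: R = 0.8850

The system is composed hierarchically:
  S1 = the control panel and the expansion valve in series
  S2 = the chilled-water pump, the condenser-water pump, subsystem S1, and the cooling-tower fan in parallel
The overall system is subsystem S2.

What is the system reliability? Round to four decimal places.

Series (control panel and expansion valve): 0.884400 × 0.795100 = 0.703186
Parallel (chilled-water pump, condenser-water pump, [0.703186], and cooling-tower fan): 1 − (1 − 0.904200)(1 − 0.943000)(1 − 0.703186)(1 − 0.885000) = 0.9998

0.9998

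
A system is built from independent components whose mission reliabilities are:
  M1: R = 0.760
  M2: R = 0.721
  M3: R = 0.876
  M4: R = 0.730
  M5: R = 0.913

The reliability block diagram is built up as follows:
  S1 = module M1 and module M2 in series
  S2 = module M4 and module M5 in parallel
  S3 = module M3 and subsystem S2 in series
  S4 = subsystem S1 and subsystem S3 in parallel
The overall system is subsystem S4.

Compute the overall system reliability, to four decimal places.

Series (M1 and M2): 0.760000 × 0.721000 = 0.547960
Parallel (M4 and M5): 1 − (1 − 0.730000)(1 − 0.913000) = 0.976510
Series (M3 and [0.976510]): 0.876000 × 0.976510 = 0.855423
Parallel ([0.547960] and [0.855423]): 1 − (1 − 0.547960)(1 − 0.855423) = 0.9346

0.9346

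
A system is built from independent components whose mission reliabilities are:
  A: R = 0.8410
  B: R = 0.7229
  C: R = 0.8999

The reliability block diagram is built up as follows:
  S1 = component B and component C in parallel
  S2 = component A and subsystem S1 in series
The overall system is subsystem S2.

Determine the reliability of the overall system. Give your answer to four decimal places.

Parallel (B and C): 1 − (1 − 0.722900)(1 − 0.899900) = 0.972262
Series (A and [0.972262]): 0.841000 × 0.972262 = 0.8177

0.8177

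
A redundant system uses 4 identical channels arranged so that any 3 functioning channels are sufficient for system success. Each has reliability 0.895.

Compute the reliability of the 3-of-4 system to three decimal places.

0.943

R = Σ_{i=3}^{4} C(4,i) p^i (1−p)^{4−i} with p = 0.895
C(4,3)·0.895^3·0.105^1 = 0.30111
C(4,4)·0.895^4·0.105^0 = 0.64164
Sum = 0.943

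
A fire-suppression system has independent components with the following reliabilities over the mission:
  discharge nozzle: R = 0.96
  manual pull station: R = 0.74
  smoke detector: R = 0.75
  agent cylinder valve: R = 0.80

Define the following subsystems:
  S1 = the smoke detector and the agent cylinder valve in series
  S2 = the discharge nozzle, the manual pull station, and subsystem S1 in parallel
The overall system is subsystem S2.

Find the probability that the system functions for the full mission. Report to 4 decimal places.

Series (smoke detector and agent cylinder valve): 0.750000 × 0.800000 = 0.600000
Parallel (discharge nozzle, manual pull station, and [0.600000]): 1 − (1 − 0.960000)(1 − 0.740000)(1 − 0.600000) = 0.9958

0.9958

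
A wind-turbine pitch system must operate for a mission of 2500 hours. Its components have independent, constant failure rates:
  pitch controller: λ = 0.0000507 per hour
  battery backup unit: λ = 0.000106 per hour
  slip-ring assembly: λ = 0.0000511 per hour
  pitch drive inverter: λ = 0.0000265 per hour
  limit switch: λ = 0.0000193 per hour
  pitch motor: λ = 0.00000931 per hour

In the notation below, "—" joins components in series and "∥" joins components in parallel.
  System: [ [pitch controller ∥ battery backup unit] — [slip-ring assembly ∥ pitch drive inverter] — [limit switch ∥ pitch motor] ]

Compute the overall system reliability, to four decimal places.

0.9638

R(pitch controller) = exp(−0.0000507 × 2500) = 0.880954
R(battery backup unit) = exp(−0.000106 × 2500) = 0.767206
R(slip-ring assembly) = exp(−0.0000511 × 2500) = 0.880073
R(pitch drive inverter) = exp(−0.0000265 × 2500) = 0.935897
R(limit switch) = exp(−0.0000193 × 2500) = 0.952896
R(pitch motor) = exp(−0.00000931 × 2500) = 0.976994
Parallel (pitch controller and battery backup unit): 1 − (1 − 0.880954)(1 − 0.767206) = 0.972287
Parallel (slip-ring assembly and pitch drive inverter): 1 − (1 − 0.880073)(1 − 0.935897) = 0.992312
Parallel (limit switch and pitch motor): 1 − (1 − 0.952896)(1 − 0.976994) = 0.998916
Series ([0.972287], [0.992312], and [0.998916]): 0.972287 × 0.992312 × 0.998916 = 0.9638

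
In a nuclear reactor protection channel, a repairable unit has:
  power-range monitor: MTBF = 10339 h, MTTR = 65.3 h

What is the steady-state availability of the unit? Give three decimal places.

A(power-range monitor) = MTBF/(MTBF+MTTR) = 10339/(10339+65.3) = 0.994

0.994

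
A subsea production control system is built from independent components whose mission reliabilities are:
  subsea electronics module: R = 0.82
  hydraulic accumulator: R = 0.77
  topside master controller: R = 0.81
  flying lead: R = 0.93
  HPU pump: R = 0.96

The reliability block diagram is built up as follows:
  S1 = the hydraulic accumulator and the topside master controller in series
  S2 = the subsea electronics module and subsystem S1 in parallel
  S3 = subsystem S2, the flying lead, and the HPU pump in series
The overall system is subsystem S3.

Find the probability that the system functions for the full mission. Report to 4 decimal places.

Series (hydraulic accumulator and topside master controller): 0.770000 × 0.810000 = 0.623700
Parallel (subsea electronics module and [0.623700]): 1 − (1 − 0.820000)(1 − 0.623700) = 0.932266
Series ([0.932266], flying lead, and HPU pump): 0.932266 × 0.930000 × 0.960000 = 0.8323

0.8323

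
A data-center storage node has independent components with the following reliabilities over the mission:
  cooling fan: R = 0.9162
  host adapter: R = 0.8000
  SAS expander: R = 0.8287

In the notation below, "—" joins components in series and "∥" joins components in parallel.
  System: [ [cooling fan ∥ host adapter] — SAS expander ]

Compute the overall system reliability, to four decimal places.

Parallel (cooling fan and host adapter): 1 − (1 − 0.916200)(1 − 0.800000) = 0.983240
Series ([0.983240] and SAS expander): 0.983240 × 0.828700 = 0.8148

0.8148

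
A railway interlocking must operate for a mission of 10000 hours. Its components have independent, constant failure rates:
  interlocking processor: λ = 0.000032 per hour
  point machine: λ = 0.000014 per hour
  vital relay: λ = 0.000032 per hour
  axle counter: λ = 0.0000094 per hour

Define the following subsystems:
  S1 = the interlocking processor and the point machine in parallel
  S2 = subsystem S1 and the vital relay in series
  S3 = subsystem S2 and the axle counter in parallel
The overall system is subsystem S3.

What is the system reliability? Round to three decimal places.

0.973

R(interlocking processor) = exp(−0.000032 × 10000) = 0.72615
R(point machine) = exp(−0.000014 × 10000) = 0.86936
R(vital relay) = exp(−0.000032 × 10000) = 0.72615
R(axle counter) = exp(−0.0000094 × 10000) = 0.91028
Parallel (interlocking processor and point machine): 1 − (1 − 0.72615)(1 − 0.86936) = 0.96422
Series ([0.96422] and vital relay): 0.96422 × 0.72615 = 0.70017
Parallel ([0.70017] and axle counter): 1 − (1 − 0.70017)(1 − 0.91028) = 0.973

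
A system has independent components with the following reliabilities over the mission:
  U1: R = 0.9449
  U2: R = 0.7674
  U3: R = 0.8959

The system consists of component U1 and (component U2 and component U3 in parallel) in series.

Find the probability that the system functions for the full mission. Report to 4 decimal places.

Parallel (U2 and U3): 1 − (1 − 0.767400)(1 − 0.895900) = 0.975786
Series (U1 and [0.975786]): 0.944900 × 0.975786 = 0.9220

0.9220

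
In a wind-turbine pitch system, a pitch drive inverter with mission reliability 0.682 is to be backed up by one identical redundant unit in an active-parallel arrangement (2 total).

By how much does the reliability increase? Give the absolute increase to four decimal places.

R_before = 0.682
R_after = 1 − (1 − 0.682)^2 = 0.8989
ΔR = 0.8989 − 0.682 = 0.2169

0.2169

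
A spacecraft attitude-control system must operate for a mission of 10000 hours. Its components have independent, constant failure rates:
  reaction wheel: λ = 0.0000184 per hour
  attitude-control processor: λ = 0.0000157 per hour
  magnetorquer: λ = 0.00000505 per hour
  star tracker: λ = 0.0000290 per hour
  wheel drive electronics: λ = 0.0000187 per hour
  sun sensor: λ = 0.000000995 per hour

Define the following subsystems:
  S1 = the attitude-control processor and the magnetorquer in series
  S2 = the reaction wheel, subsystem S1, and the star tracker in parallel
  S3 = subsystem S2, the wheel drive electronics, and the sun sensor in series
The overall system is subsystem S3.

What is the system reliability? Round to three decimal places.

0.815

R(reaction wheel) = exp(−0.0000184 × 10000) = 0.83194
R(attitude-control processor) = exp(−0.0000157 × 10000) = 0.85470
R(magnetorquer) = exp(−0.00000505 × 10000) = 0.95075
R(star tracker) = exp(−0.0000290 × 10000) = 0.74826
R(wheel drive electronics) = exp(−0.0000187 × 10000) = 0.82944
R(sun sensor) = exp(−0.000000995 × 10000) = 0.99010
Series (attitude-control processor and magnetorquer): 0.85470 × 0.95075 = 0.81261
Parallel (reaction wheel, [0.81261], and star tracker): 1 − (1 − 0.83194)(1 − 0.81261)(1 − 0.74826) = 0.99207
Series ([0.99207], wheel drive electronics, and sun sensor): 0.99207 × 0.82944 × 0.99010 = 0.815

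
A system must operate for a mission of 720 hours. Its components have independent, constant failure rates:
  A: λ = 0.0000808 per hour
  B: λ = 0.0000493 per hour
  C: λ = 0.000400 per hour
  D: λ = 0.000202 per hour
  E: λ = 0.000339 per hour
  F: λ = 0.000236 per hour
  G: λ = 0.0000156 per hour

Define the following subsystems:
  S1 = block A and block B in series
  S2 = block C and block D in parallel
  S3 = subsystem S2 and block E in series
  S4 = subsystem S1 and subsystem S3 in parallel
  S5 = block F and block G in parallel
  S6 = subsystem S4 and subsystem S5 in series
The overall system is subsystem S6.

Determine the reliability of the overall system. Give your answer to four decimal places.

0.9766

R(A) = exp(−0.0000808 × 720) = 0.943484
R(B) = exp(−0.0000493 × 720) = 0.965127
R(C) = exp(−0.000400 × 720) = 0.749762
R(D) = exp(−0.000202 × 720) = 0.864642
R(E) = exp(−0.000339 × 720) = 0.783425
R(F) = exp(−0.000236 × 720) = 0.843732
R(G) = exp(−0.0000156 × 720) = 0.988831
Series (A and B): 0.943484 × 0.965127 = 0.910582
Parallel (C and D): 1 − (1 − 0.749762)(1 − 0.864642) = 0.966128
Series ([0.966128] and E): 0.966128 × 0.783425 = 0.756889
Parallel ([0.910582] and [0.756889]): 1 − (1 − 0.910582)(1 − 0.756889) = 0.978262
Parallel (F and G): 1 − (1 − 0.843732)(1 − 0.988831) = 0.998255
Series ([0.978262] and [0.998255]): 0.978262 × 0.998255 = 0.9766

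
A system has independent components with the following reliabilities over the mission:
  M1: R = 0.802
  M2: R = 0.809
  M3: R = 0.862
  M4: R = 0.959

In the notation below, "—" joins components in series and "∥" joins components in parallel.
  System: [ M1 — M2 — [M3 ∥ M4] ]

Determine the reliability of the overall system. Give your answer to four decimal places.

0.6451

Parallel (M3 and M4): 1 − (1 − 0.862000)(1 − 0.959000) = 0.994342
Series (M1, M2, and [0.994342]): 0.802000 × 0.809000 × 0.994342 = 0.6451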